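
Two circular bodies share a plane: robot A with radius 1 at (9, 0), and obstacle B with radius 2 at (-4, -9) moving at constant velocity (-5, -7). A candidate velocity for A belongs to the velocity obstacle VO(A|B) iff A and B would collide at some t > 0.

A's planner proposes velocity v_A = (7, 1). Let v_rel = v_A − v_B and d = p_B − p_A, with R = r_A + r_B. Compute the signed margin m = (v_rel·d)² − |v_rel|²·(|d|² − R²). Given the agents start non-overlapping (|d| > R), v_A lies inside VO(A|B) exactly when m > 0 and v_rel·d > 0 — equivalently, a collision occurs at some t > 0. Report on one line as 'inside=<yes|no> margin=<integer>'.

d = (-13, -9),  |d|² = 250;  R = 1+2 = 3,  c = 250−3² = 241
v_rel = (12, 8),  |v_rel|² = 208;  v_rel·d = (12)·(-13) + (8)·(-9) = -228
208·t² + 456·t + 241 = 0  ⇒  m = (-228)² − 208·241 = 1856
m = 1856 > 0,  v_rel·d = -228 < 0  ⇒  outside

inside=no margin=1856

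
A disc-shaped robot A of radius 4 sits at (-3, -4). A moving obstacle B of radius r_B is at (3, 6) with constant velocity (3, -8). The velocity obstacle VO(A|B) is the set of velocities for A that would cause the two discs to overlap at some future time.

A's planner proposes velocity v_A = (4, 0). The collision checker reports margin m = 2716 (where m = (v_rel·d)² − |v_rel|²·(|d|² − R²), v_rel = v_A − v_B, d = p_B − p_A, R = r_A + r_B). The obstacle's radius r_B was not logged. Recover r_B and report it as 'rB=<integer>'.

m = 2716
d = (6, 10);  v_rel = (1, 8),  |v_rel|² = 65
v_rel×d = (1)·(10) − (8)·(6) = -38
since m = R²·65 − (-38)²:  R² = (1444 + 2716) / 65 = 64
R = √64 = 8  ⇒  r_B = 8 − 4 = 4

rB=4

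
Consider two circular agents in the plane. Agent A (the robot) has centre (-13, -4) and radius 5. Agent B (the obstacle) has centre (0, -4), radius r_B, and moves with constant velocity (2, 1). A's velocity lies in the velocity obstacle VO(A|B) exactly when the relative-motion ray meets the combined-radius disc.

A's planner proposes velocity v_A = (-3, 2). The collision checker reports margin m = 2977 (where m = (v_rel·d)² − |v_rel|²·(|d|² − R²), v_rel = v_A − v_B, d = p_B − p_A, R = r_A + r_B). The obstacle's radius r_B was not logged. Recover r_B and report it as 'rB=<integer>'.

m = 2977
d = (13, 0);  v_rel = (-5, 1),  |v_rel|² = 26
v_rel×d = (-5)·(0) − (1)·(13) = -13
since m = R²·26 − (-13)²:  R² = (169 + 2977) / 26 = 121
R = √121 = 11  ⇒  r_B = 11 − 5 = 6

rB=6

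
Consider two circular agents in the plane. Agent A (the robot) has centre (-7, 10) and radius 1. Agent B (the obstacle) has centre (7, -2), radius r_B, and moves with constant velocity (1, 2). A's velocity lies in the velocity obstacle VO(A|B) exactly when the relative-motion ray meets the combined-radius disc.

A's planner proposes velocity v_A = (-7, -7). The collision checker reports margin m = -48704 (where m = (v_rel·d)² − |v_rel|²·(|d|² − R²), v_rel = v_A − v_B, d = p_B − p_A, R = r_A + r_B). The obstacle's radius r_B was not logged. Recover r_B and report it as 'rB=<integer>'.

m = -48704
d = (14, -12);  v_rel = (-8, -9),  |v_rel|² = 145
v_rel×d = (-8)·(-12) − (-9)·(14) = 222
since m = R²·145 − 222²:  R² = (49284 + -48704) / 145 = 4
R = √4 = 2  ⇒  r_B = 2 − 1 = 1

rB=1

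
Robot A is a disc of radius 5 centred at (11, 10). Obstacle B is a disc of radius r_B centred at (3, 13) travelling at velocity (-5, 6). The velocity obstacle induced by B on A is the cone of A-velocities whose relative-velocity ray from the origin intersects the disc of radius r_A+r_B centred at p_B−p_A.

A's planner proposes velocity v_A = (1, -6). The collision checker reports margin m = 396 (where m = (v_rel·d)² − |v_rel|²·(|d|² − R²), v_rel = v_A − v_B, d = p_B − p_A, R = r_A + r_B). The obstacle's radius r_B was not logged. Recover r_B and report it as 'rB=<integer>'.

m = 396
d = (-8, 3);  v_rel = (6, -12),  |v_rel|² = 180
v_rel×d = (6)·(3) − (-12)·(-8) = -78
since m = R²·180 − (-78)²:  R² = (6084 + 396) / 180 = 36
R = √36 = 6  ⇒  r_B = 6 − 5 = 1

rB=1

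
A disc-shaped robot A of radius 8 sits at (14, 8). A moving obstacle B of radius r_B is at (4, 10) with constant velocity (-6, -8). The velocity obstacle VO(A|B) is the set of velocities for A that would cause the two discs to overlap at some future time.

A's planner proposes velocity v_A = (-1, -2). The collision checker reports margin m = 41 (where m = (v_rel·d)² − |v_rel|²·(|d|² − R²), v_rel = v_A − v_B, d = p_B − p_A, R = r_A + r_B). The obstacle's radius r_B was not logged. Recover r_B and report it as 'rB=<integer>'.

m = 41
d = (-10, 2);  v_rel = (5, 6),  |v_rel|² = 61
v_rel×d = (5)·(2) − (6)·(-10) = 70
since m = R²·61 − 70²:  R² = (4900 + 41) / 61 = 81
R = √81 = 9  ⇒  r_B = 9 − 8 = 1

rB=1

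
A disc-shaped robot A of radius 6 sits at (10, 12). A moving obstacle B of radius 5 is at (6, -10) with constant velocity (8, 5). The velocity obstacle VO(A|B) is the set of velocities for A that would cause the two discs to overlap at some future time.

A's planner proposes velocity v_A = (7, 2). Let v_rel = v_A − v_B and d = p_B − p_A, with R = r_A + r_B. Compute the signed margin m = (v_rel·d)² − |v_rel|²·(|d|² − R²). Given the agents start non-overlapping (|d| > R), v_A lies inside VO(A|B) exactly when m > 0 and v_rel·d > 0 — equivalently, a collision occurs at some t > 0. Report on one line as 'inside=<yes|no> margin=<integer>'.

d = (-4, -22),  |d|² = 500;  R = 6+5 = 11,  c = 500−11² = 379
v_rel = (-1, -3),  |v_rel|² = 10;  v_rel·d = (-1)·(-4) + (-3)·(-22) = 70
10·t² − 140·t + 379 = 0  ⇒  m = 70² − 10·379 = 1110
m = 1110 > 0,  v_rel·d = 70 > 0  ⇒  inside

inside=yes margin=1110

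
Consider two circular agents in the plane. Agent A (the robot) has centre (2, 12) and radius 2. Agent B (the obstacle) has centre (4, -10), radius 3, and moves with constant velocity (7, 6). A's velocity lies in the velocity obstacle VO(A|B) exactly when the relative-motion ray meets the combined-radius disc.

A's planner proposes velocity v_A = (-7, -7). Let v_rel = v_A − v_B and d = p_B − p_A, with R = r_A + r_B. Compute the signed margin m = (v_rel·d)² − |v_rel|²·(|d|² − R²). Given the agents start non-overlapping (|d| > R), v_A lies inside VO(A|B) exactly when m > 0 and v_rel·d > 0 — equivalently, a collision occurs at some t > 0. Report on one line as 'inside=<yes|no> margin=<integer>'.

d = (2, -22),  |d|² = 488;  R = 2+3 = 5,  c = 488−5² = 463
v_rel = (-14, -13),  |v_rel|² = 365;  v_rel·d = (-14)·(2) + (-13)·(-22) = 258
365·t² − 516·t + 463 = 0  ⇒  m = 258² − 365·463 = -102431
m = -102431 < 0,  v_rel·d = 258 > 0  ⇒  outside

inside=no margin=-102431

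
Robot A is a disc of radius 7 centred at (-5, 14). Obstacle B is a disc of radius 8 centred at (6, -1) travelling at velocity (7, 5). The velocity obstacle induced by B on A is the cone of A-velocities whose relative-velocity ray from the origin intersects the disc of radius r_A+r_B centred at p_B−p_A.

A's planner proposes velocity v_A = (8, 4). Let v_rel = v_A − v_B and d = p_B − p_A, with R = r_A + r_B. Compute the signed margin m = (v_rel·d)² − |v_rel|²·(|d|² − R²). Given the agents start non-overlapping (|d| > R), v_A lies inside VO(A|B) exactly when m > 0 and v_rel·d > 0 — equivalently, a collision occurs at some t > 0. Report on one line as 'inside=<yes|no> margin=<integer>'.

d = (11, -15),  |d|² = 346;  R = 7+8 = 15,  c = 346−15² = 121
v_rel = (1, -1),  |v_rel|² = 2;  v_rel·d = (1)·(11) + (-1)·(-15) = 26
2·t² − 52·t + 121 = 0  ⇒  m = 26² − 2·121 = 434
m = 434 > 0,  v_rel·d = 26 > 0  ⇒  inside

inside=yes margin=434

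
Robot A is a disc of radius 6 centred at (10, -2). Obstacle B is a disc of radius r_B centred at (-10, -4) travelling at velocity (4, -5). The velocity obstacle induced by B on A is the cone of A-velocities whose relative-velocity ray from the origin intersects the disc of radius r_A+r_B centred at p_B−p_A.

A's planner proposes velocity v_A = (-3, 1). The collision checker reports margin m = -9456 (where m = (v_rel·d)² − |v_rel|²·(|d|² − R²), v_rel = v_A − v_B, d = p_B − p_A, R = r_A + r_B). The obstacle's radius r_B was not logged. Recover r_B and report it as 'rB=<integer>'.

m = -9456
d = (-20, -2);  v_rel = (-7, 6),  |v_rel|² = 85
v_rel×d = (-7)·(-2) − (6)·(-20) = 134
since m = R²·85 − 134²:  R² = (17956 + -9456) / 85 = 100
R = √100 = 10  ⇒  r_B = 10 − 6 = 4

rB=4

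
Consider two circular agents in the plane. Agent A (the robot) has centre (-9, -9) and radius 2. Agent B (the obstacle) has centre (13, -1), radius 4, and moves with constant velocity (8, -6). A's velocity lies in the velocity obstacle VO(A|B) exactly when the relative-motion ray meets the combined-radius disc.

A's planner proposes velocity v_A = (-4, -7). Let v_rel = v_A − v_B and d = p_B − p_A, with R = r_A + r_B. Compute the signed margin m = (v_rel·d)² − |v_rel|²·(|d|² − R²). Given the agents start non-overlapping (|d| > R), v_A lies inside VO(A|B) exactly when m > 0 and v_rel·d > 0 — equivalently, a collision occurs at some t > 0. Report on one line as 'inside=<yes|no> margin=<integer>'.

d = (22, 8),  |d|² = 548;  R = 2+4 = 6,  c = 548−6² = 512
v_rel = (-12, -1),  |v_rel|² = 145;  v_rel·d = (-12)·(22) + (-1)·(8) = -272
145·t² + 544·t + 512 = 0  ⇒  m = (-272)² − 145·512 = -256
m = -256 < 0,  v_rel·d = -272 < 0  ⇒  outside

inside=no margin=-256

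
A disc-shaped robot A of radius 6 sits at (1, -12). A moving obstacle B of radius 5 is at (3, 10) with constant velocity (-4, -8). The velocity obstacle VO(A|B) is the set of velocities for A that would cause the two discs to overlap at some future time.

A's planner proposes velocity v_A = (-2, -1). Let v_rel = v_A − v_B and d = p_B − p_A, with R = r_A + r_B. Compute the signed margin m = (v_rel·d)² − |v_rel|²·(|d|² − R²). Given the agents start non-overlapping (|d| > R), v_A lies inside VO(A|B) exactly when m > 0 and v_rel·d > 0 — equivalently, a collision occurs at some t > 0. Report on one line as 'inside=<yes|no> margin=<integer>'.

d = (2, 22),  |d|² = 488;  R = 6+5 = 11,  c = 488−11² = 367
v_rel = (2, 7),  |v_rel|² = 53;  v_rel·d = (2)·(2) + (7)·(22) = 158
53·t² − 316·t + 367 = 0  ⇒  m = 158² − 53·367 = 5513
m = 5513 > 0,  v_rel·d = 158 > 0  ⇒  inside

inside=yes margin=5513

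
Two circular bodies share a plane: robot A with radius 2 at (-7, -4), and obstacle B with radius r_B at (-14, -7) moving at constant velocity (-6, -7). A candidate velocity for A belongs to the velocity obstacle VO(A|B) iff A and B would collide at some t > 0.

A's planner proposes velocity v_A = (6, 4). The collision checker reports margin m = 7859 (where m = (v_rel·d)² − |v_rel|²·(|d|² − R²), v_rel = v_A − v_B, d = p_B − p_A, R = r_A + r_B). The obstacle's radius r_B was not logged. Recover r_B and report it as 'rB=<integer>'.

m = 7859
d = (-7, -3);  v_rel = (12, 11),  |v_rel|² = 265
v_rel×d = (12)·(-3) − (11)·(-7) = 41
since m = R²·265 − 41²:  R² = (1681 + 7859) / 265 = 36
R = √36 = 6  ⇒  r_B = 6 − 2 = 4

rB=4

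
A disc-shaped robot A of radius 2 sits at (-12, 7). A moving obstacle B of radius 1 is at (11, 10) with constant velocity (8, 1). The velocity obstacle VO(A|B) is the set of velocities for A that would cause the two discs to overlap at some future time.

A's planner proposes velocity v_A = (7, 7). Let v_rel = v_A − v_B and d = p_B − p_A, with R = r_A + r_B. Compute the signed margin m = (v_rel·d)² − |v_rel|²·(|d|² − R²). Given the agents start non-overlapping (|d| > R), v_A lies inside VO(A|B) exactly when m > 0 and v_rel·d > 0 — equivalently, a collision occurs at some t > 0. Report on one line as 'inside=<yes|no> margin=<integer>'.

d = (23, 3),  |d|² = 538;  R = 2+1 = 3,  c = 538−3² = 529
v_rel = (-1, 6),  |v_rel|² = 37;  v_rel·d = (-1)·(23) + (6)·(3) = -5
37·t² + 10·t + 529 = 0  ⇒  m = (-5)² − 37·529 = -19548
m = -19548 < 0,  v_rel·d = -5 < 0  ⇒  outside

inside=no margin=-19548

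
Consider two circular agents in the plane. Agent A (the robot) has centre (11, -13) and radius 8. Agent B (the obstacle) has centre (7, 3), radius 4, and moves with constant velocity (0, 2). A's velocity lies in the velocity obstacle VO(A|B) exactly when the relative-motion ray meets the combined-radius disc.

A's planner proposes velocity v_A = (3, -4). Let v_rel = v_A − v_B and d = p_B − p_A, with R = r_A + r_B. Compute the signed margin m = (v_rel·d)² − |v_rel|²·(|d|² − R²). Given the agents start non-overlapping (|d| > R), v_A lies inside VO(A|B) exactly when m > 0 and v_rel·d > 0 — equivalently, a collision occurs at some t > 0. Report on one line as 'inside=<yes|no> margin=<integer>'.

d = (-4, 16),  |d|² = 272;  R = 8+4 = 12,  c = 272−12² = 128
v_rel = (3, -6),  |v_rel|² = 45;  v_rel·d = (3)·(-4) + (-6)·(16) = -108
45·t² + 216·t + 128 = 0  ⇒  m = (-108)² − 45·128 = 5904
m = 5904 > 0,  v_rel·d = -108 < 0  ⇒  outside

inside=no margin=5904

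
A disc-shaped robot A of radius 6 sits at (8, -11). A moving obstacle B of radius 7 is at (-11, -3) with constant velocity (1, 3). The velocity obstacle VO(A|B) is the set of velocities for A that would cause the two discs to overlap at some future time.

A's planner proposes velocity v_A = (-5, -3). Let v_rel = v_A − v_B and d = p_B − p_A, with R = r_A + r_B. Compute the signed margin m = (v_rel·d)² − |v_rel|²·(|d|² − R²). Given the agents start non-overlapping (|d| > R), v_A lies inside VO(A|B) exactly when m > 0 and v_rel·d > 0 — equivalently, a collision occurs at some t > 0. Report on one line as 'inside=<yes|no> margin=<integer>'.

d = (-19, 8),  |d|² = 425;  R = 6+7 = 13,  c = 425−13² = 256
v_rel = (-6, -6),  |v_rel|² = 72;  v_rel·d = (-6)·(-19) + (-6)·(8) = 66
72·t² − 132·t + 256 = 0  ⇒  m = 66² − 72·256 = -14076
m = -14076 < 0,  v_rel·d = 66 > 0  ⇒  outside

inside=no margin=-14076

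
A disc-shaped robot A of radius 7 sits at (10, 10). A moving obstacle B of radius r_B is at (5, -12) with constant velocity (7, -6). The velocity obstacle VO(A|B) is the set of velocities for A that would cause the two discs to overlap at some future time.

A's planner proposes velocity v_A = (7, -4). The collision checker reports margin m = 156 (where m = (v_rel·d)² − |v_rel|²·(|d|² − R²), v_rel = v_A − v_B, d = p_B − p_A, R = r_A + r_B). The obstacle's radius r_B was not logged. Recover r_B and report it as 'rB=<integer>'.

m = 156
d = (-5, -22);  v_rel = (0, 2),  |v_rel|² = 4
v_rel×d = (0)·(-22) − (2)·(-5) = 10
since m = R²·4 − 10²:  R² = (100 + 156) / 4 = 64
R = √64 = 8  ⇒  r_B = 8 − 7 = 1

rB=1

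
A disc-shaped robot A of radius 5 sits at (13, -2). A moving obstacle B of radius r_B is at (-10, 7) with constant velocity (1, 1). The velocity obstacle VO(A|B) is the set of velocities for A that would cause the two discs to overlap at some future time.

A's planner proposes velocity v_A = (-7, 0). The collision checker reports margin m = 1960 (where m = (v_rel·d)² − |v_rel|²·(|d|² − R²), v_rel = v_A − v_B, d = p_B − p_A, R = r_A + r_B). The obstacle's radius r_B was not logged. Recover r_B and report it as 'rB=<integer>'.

m = 1960
d = (-23, 9);  v_rel = (-8, -1),  |v_rel|² = 65
v_rel×d = (-8)·(9) − (-1)·(-23) = -95
since m = R²·65 − (-95)²:  R² = (9025 + 1960) / 65 = 169
R = √169 = 13  ⇒  r_B = 13 − 5 = 8

rB=8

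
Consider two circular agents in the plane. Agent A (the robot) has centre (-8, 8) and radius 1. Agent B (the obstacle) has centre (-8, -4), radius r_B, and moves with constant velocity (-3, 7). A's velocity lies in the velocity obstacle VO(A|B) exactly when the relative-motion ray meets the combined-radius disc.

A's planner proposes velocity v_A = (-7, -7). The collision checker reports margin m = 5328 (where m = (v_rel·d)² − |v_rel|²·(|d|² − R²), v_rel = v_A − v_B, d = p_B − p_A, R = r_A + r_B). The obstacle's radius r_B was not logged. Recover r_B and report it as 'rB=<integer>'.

m = 5328
d = (0, -12);  v_rel = (-4, -14),  |v_rel|² = 212
v_rel×d = (-4)·(-12) − (-14)·(0) = 48
since m = R²·212 − 48²:  R² = (2304 + 5328) / 212 = 36
R = √36 = 6  ⇒  r_B = 6 − 1 = 5

rB=5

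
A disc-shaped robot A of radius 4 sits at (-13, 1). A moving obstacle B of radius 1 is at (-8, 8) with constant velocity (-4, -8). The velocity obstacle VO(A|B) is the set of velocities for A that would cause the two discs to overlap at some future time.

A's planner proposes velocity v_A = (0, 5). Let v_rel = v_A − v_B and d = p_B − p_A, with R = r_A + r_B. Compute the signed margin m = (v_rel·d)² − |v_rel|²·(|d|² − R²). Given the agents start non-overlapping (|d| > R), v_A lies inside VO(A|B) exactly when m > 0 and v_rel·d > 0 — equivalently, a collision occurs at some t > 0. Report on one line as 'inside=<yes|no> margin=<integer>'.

d = (5, 7),  |d|² = 74;  R = 4+1 = 5,  c = 74−5² = 49
v_rel = (4, 13),  |v_rel|² = 185;  v_rel·d = (4)·(5) + (13)·(7) = 111
185·t² − 222·t + 49 = 0  ⇒  m = 111² − 185·49 = 3256
m = 3256 > 0,  v_rel·d = 111 > 0  ⇒  inside

inside=yes margin=3256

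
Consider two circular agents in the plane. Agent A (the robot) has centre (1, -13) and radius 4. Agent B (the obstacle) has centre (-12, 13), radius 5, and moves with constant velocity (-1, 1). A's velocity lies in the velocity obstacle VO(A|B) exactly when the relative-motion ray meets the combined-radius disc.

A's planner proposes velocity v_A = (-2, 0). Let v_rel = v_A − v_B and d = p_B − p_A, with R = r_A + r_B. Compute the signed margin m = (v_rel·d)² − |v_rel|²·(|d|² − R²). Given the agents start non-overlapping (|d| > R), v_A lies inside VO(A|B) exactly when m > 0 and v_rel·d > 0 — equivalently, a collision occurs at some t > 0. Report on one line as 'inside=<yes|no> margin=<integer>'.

d = (-13, 26),  |d|² = 845;  R = 4+5 = 9,  c = 845−9² = 764
v_rel = (-1, -1),  |v_rel|² = 2;  v_rel·d = (-1)·(-13) + (-1)·(26) = -13
2·t² + 26·t + 764 = 0  ⇒  m = (-13)² − 2·764 = -1359
m = -1359 < 0,  v_rel·d = -13 < 0  ⇒  outside

inside=no margin=-1359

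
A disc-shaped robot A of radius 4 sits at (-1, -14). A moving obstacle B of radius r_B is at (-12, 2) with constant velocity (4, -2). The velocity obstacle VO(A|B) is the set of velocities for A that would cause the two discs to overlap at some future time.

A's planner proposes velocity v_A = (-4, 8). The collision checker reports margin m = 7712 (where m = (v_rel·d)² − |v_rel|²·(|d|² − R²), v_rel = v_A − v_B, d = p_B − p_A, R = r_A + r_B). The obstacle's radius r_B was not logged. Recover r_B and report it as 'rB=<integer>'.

m = 7712
d = (-11, 16);  v_rel = (-8, 10),  |v_rel|² = 164
v_rel×d = (-8)·(16) − (10)·(-11) = -18
since m = R²·164 − (-18)²:  R² = (324 + 7712) / 164 = 49
R = √49 = 7  ⇒  r_B = 7 − 4 = 3

rB=3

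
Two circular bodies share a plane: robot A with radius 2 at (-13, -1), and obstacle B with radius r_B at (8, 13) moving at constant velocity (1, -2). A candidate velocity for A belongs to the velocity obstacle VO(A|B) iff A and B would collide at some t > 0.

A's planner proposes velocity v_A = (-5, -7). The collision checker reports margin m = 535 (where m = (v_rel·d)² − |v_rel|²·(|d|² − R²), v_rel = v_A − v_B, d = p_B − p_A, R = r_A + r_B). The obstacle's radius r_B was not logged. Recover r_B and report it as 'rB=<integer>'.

m = 535
d = (21, 14);  v_rel = (-6, -5),  |v_rel|² = 61
v_rel×d = (-6)·(14) − (-5)·(21) = 21
since m = R²·61 − 21²:  R² = (441 + 535) / 61 = 16
R = √16 = 4  ⇒  r_B = 4 − 2 = 2

rB=2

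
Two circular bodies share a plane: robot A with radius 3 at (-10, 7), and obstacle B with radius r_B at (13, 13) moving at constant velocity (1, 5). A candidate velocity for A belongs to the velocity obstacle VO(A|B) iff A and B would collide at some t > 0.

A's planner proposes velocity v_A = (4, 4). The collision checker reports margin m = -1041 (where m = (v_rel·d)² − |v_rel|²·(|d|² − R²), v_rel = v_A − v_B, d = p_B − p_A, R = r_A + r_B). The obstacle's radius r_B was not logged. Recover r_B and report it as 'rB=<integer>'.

m = -1041
d = (23, 6);  v_rel = (3, -1),  |v_rel|² = 10
v_rel×d = (3)·(6) − (-1)·(23) = 41
since m = R²·10 − 41²:  R² = (1681 + -1041) / 10 = 64
R = √64 = 8  ⇒  r_B = 8 − 3 = 5

rB=5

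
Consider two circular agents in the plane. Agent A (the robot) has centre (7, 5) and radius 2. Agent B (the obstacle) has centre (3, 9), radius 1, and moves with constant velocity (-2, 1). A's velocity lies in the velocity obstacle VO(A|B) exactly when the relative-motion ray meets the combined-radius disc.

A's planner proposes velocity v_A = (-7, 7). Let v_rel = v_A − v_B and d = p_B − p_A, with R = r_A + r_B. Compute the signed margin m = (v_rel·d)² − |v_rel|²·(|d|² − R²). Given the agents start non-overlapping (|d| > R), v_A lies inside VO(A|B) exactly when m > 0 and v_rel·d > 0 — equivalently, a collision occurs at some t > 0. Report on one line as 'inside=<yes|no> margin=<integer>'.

d = (-4, 4),  |d|² = 32;  R = 2+1 = 3,  c = 32−3² = 23
v_rel = (-5, 6),  |v_rel|² = 61;  v_rel·d = (-5)·(-4) + (6)·(4) = 44
61·t² − 88·t + 23 = 0  ⇒  m = 44² − 61·23 = 533
m = 533 > 0,  v_rel·d = 44 > 0  ⇒  inside

inside=yes margin=533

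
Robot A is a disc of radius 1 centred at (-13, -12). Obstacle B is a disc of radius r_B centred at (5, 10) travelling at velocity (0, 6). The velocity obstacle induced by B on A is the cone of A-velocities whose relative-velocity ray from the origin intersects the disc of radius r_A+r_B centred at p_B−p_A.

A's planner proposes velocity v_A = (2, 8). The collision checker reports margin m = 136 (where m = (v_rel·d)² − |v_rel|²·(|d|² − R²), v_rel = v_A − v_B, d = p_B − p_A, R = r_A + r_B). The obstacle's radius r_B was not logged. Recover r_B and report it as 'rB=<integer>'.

m = 136
d = (18, 22);  v_rel = (2, 2),  |v_rel|² = 8
v_rel×d = (2)·(22) − (2)·(18) = 8
since m = R²·8 − 8²:  R² = (64 + 136) / 8 = 25
R = √25 = 5  ⇒  r_B = 5 − 1 = 4

rB=4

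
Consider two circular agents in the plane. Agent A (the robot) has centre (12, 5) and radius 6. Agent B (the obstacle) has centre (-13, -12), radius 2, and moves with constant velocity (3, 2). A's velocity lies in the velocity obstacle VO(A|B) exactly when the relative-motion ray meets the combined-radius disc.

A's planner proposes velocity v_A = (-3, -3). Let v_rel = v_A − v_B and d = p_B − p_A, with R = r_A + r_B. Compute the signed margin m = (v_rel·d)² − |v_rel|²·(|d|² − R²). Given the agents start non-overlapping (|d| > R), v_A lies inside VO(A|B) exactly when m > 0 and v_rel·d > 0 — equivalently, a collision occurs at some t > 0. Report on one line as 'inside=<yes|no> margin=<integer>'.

d = (-25, -17),  |d|² = 914;  R = 6+2 = 8,  c = 914−8² = 850
v_rel = (-6, -5),  |v_rel|² = 61;  v_rel·d = (-6)·(-25) + (-5)·(-17) = 235
61·t² − 470·t + 850 = 0  ⇒  m = 235² − 61·850 = 3375
m = 3375 > 0,  v_rel·d = 235 > 0  ⇒  inside

inside=yes margin=3375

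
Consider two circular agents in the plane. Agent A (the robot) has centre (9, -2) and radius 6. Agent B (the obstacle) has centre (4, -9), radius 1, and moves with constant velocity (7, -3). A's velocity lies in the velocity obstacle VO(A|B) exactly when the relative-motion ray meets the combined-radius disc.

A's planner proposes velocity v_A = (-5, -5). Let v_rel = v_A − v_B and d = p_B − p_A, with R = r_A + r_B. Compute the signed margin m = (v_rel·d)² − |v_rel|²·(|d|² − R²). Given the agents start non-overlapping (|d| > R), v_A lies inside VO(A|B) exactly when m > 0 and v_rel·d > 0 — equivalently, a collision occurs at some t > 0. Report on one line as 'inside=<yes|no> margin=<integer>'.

d = (-5, -7),  |d|² = 74;  R = 6+1 = 7,  c = 74−7² = 25
v_rel = (-12, -2),  |v_rel|² = 148;  v_rel·d = (-12)·(-5) + (-2)·(-7) = 74
148·t² − 148·t + 25 = 0  ⇒  m = 74² − 148·25 = 1776
m = 1776 > 0,  v_rel·d = 74 > 0  ⇒  inside

inside=yes margin=1776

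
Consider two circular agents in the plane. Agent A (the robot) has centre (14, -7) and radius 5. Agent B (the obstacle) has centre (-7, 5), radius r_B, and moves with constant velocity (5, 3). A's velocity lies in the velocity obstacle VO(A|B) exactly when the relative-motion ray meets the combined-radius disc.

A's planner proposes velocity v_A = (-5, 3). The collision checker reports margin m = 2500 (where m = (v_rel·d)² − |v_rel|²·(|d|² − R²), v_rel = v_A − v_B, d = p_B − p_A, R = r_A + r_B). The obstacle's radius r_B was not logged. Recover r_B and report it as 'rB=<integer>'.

m = 2500
d = (-21, 12);  v_rel = (-10, 0),  |v_rel|² = 100
v_rel×d = (-10)·(12) − (0)·(-21) = -120
since m = R²·100 − (-120)²:  R² = (14400 + 2500) / 100 = 169
R = √169 = 13  ⇒  r_B = 13 − 5 = 8

rB=8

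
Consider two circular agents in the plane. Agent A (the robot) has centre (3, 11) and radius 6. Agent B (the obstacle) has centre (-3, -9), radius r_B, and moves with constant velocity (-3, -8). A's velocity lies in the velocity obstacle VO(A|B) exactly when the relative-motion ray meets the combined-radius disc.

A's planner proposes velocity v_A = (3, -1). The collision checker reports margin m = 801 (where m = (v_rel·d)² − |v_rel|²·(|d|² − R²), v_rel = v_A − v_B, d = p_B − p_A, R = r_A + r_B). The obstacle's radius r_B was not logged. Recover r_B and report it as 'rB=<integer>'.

m = 801
d = (-6, -20);  v_rel = (6, 7),  |v_rel|² = 85
v_rel×d = (6)·(-20) − (7)·(-6) = -78
since m = R²·85 − (-78)²:  R² = (6084 + 801) / 85 = 81
R = √81 = 9  ⇒  r_B = 9 − 6 = 3

rB=3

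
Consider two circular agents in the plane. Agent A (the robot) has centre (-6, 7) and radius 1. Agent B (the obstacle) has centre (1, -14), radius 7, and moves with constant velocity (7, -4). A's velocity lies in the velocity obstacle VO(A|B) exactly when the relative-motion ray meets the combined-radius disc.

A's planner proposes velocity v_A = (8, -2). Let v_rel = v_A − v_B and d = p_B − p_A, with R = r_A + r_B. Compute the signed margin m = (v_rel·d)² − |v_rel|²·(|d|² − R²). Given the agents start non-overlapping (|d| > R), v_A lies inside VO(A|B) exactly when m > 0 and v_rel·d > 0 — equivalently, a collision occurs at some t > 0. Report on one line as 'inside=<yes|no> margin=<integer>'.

d = (7, -21),  |d|² = 490;  R = 1+7 = 8,  c = 490−8² = 426
v_rel = (1, 2),  |v_rel|² = 5;  v_rel·d = (1)·(7) + (2)·(-21) = -35
5·t² + 70·t + 426 = 0  ⇒  m = (-35)² − 5·426 = -905
m = -905 < 0,  v_rel·d = -35 < 0  ⇒  outside

inside=no margin=-905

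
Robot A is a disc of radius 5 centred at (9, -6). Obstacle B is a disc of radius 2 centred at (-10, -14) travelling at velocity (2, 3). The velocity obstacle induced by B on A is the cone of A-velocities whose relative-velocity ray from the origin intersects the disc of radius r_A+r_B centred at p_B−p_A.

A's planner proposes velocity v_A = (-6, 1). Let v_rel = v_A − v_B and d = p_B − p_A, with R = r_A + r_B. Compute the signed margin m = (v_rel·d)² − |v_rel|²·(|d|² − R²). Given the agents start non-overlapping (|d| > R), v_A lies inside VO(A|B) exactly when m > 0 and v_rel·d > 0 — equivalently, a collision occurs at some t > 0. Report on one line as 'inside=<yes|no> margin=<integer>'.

d = (-19, -8),  |d|² = 425;  R = 5+2 = 7,  c = 425−7² = 376
v_rel = (-8, -2),  |v_rel|² = 68;  v_rel·d = (-8)·(-19) + (-2)·(-8) = 168
68·t² − 336·t + 376 = 0  ⇒  m = 168² − 68·376 = 2656
m = 2656 > 0,  v_rel·d = 168 > 0  ⇒  inside

inside=yes margin=2656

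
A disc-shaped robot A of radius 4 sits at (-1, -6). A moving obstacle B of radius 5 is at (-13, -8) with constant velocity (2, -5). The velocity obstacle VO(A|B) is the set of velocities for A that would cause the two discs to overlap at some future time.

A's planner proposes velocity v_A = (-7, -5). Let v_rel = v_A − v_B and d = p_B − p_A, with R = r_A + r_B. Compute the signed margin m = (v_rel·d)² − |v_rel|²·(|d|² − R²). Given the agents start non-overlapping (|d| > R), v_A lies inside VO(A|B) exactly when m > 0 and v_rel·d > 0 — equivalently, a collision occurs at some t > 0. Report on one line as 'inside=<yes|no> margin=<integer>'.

d = (-12, -2),  |d|² = 148;  R = 4+5 = 9,  c = 148−9² = 67
v_rel = (-9, 0),  |v_rel|² = 81;  v_rel·d = (-9)·(-12) + (0)·(-2) = 108
81·t² − 216·t + 67 = 0  ⇒  m = 108² − 81·67 = 6237
m = 6237 > 0,  v_rel·d = 108 > 0  ⇒  inside

inside=yes margin=6237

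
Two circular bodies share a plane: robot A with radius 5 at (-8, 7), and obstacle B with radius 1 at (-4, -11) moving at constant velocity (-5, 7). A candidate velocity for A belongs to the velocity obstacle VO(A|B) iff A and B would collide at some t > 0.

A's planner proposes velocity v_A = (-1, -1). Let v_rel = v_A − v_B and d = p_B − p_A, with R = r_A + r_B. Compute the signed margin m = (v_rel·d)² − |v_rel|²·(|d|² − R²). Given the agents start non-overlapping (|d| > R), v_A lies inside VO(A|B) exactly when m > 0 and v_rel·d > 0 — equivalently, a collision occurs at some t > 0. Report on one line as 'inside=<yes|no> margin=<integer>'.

d = (4, -18),  |d|² = 340;  R = 5+1 = 6,  c = 340−6² = 304
v_rel = (4, -8),  |v_rel|² = 80;  v_rel·d = (4)·(4) + (-8)·(-18) = 160
80·t² − 320·t + 304 = 0  ⇒  m = 160² − 80·304 = 1280
m = 1280 > 0,  v_rel·d = 160 > 0  ⇒  inside

inside=yes margin=1280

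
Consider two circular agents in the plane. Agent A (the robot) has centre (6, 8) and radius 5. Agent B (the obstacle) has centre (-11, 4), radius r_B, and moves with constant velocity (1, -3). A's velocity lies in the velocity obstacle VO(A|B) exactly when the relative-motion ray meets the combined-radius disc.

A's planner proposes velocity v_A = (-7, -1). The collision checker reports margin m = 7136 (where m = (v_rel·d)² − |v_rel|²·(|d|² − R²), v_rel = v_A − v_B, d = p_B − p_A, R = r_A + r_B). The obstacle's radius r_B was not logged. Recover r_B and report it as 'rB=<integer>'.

m = 7136
d = (-17, -4);  v_rel = (-8, 2),  |v_rel|² = 68
v_rel×d = (-8)·(-4) − (2)·(-17) = 66
since m = R²·68 − 66²:  R² = (4356 + 7136) / 68 = 169
R = √169 = 13  ⇒  r_B = 13 − 5 = 8

rB=8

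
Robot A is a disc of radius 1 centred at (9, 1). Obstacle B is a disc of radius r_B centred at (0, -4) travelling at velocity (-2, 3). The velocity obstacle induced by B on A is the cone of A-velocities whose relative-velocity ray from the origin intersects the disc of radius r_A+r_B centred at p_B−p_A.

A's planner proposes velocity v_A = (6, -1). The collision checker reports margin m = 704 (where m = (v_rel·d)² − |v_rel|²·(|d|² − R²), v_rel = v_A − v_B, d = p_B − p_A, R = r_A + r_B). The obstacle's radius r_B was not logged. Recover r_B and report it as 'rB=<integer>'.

m = 704
d = (-9, -5);  v_rel = (8, -4),  |v_rel|² = 80
v_rel×d = (8)·(-5) − (-4)·(-9) = -76
since m = R²·80 − (-76)²:  R² = (5776 + 704) / 80 = 81
R = √81 = 9  ⇒  r_B = 9 − 1 = 8

rB=8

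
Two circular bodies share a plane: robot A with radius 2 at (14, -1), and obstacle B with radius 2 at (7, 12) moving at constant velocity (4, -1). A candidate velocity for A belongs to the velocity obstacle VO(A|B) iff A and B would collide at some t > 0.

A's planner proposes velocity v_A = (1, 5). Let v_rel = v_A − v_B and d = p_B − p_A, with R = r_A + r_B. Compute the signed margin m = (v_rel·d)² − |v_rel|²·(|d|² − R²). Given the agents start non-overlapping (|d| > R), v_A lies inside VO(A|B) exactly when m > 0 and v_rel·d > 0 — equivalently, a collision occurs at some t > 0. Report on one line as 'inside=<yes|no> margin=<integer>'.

d = (-7, 13),  |d|² = 218;  R = 2+2 = 4,  c = 218−4² = 202
v_rel = (-3, 6),  |v_rel|² = 45;  v_rel·d = (-3)·(-7) + (6)·(13) = 99
45·t² − 198·t + 202 = 0  ⇒  m = 99² − 45·202 = 711
m = 711 > 0,  v_rel·d = 99 > 0  ⇒  inside

inside=yes margin=711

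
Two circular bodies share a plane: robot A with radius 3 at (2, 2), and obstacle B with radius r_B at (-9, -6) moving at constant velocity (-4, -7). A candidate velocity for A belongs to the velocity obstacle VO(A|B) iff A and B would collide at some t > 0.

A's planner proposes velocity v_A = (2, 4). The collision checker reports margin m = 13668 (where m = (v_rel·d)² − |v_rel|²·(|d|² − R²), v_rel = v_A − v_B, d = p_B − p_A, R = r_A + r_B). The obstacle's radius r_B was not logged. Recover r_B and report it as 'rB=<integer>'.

m = 13668
d = (-11, -8);  v_rel = (6, 11),  |v_rel|² = 157
v_rel×d = (6)·(-8) − (11)·(-11) = 73
since m = R²·157 − 73²:  R² = (5329 + 13668) / 157 = 121
R = √121 = 11  ⇒  r_B = 11 − 3 = 8

rB=8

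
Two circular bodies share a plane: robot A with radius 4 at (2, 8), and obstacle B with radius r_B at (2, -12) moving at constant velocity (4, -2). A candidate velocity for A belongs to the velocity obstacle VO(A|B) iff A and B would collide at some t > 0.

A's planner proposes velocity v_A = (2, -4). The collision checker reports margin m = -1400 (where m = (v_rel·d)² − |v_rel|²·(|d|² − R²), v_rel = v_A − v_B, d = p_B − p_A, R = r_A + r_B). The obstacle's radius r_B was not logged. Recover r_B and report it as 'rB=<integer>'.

m = -1400
d = (0, -20);  v_rel = (-2, -2),  |v_rel|² = 8
v_rel×d = (-2)·(-20) − (-2)·(0) = 40
since m = R²·8 − 40²:  R² = (1600 + -1400) / 8 = 25
R = √25 = 5  ⇒  r_B = 5 − 4 = 1

rB=1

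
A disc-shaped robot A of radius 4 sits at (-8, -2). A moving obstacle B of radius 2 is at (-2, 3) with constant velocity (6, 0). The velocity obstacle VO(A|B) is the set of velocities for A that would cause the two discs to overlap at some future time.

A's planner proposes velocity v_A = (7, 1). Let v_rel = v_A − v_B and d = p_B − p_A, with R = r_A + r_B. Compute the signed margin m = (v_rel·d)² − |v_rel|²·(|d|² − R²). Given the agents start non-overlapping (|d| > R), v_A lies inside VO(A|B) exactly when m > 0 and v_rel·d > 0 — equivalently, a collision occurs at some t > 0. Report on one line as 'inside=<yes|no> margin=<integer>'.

d = (6, 5),  |d|² = 61;  R = 4+2 = 6,  c = 61−6² = 25
v_rel = (1, 1),  |v_rel|² = 2;  v_rel·d = (1)·(6) + (1)·(5) = 11
2·t² − 22·t + 25 = 0  ⇒  m = 11² − 2·25 = 71
m = 71 > 0,  v_rel·d = 11 > 0  ⇒  inside

inside=yes margin=71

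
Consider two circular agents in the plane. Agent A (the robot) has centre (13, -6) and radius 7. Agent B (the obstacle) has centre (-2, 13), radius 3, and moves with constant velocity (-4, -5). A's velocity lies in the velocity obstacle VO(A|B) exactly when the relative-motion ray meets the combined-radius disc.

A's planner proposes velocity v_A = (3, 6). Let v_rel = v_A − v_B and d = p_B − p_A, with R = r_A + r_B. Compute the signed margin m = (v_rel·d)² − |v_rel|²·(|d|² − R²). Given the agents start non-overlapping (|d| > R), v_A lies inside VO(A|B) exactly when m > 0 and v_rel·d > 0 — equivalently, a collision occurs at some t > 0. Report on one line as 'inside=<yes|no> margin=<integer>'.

d = (-15, 19),  |d|² = 586;  R = 7+3 = 10,  c = 586−10² = 486
v_rel = (7, 11),  |v_rel|² = 170;  v_rel·d = (7)·(-15) + (11)·(19) = 104
170·t² − 208·t + 486 = 0  ⇒  m = 104² − 170·486 = -71804
m = -71804 < 0,  v_rel·d = 104 > 0  ⇒  outside

inside=no margin=-71804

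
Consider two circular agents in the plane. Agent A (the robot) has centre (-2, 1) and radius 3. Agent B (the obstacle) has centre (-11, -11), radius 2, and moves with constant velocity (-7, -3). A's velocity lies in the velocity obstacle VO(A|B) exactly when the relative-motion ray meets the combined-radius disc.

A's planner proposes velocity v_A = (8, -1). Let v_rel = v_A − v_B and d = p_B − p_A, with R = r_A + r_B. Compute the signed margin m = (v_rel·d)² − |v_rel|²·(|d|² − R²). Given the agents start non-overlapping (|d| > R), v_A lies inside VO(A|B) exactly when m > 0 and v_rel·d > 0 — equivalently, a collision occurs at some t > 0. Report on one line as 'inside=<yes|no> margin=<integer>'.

d = (-9, -12),  |d|² = 225;  R = 3+2 = 5,  c = 225−5² = 200
v_rel = (15, 2),  |v_rel|² = 229;  v_rel·d = (15)·(-9) + (2)·(-12) = -159
229·t² + 318·t + 200 = 0  ⇒  m = (-159)² − 229·200 = -20519
m = -20519 < 0,  v_rel·d = -159 < 0  ⇒  outside

inside=no margin=-20519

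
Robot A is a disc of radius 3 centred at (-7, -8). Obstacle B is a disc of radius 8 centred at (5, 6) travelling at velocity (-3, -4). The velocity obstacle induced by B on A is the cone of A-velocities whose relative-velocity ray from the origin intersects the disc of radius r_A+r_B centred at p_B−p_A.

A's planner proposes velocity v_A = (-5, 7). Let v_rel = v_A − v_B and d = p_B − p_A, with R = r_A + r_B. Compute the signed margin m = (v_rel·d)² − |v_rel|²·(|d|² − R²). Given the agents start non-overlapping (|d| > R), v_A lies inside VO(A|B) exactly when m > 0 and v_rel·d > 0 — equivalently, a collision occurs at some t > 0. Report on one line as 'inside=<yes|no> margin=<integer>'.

d = (12, 14),  |d|² = 340;  R = 3+8 = 11,  c = 340−11² = 219
v_rel = (-2, 11),  |v_rel|² = 125;  v_rel·d = (-2)·(12) + (11)·(14) = 130
125·t² − 260·t + 219 = 0  ⇒  m = 130² − 125·219 = -10475
m = -10475 < 0,  v_rel·d = 130 > 0  ⇒  outside

inside=no margin=-10475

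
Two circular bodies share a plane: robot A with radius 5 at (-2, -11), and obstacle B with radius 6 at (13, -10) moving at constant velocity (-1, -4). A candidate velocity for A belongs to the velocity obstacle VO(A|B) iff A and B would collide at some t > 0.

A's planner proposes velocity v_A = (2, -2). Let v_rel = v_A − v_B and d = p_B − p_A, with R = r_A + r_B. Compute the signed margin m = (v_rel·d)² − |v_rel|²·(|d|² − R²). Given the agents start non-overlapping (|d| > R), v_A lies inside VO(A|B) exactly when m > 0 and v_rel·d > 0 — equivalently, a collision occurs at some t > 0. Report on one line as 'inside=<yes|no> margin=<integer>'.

d = (15, 1),  |d|² = 226;  R = 5+6 = 11,  c = 226−11² = 105
v_rel = (3, 2),  |v_rel|² = 13;  v_rel·d = (3)·(15) + (2)·(1) = 47
13·t² − 94·t + 105 = 0  ⇒  m = 47² − 13·105 = 844
m = 844 > 0,  v_rel·d = 47 > 0  ⇒  inside

inside=yes margin=844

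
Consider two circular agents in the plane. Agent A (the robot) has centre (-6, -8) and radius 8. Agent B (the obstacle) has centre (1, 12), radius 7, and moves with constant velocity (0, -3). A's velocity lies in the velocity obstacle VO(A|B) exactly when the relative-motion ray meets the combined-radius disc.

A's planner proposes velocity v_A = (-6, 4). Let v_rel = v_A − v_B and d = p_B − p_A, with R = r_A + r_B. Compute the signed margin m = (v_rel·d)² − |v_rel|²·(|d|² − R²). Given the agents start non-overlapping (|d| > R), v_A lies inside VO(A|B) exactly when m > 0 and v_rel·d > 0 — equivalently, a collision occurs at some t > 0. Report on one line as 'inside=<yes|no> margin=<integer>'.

d = (7, 20),  |d|² = 449;  R = 8+7 = 15,  c = 449−15² = 224
v_rel = (-6, 7),  |v_rel|² = 85;  v_rel·d = (-6)·(7) + (7)·(20) = 98
85·t² − 196·t + 224 = 0  ⇒  m = 98² − 85·224 = -9436
m = -9436 < 0,  v_rel·d = 98 > 0  ⇒  outside

inside=no margin=-9436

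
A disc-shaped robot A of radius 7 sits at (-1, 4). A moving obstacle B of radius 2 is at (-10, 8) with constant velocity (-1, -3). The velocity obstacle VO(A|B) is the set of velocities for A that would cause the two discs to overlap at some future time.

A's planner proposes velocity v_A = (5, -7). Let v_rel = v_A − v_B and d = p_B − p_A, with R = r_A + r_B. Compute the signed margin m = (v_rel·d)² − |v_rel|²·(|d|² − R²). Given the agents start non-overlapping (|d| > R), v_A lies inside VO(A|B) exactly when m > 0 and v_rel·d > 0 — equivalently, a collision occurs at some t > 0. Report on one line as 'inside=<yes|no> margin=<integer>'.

d = (-9, 4),  |d|² = 97;  R = 7+2 = 9,  c = 97−9² = 16
v_rel = (6, -4),  |v_rel|² = 52;  v_rel·d = (6)·(-9) + (-4)·(4) = -70
52·t² + 140·t + 16 = 0  ⇒  m = (-70)² − 52·16 = 4068
m = 4068 > 0,  v_rel·d = -70 < 0  ⇒  outside

inside=no margin=4068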